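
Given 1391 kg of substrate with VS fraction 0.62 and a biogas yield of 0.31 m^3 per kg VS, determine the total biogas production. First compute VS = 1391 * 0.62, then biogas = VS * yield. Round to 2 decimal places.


Compute volatile solids:
  VS = mass * VS_fraction = 1391 * 0.62 = 862.42 kg
Calculate biogas volume:
  Biogas = VS * specific_yield = 862.42 * 0.31
  Biogas = 267.35 m^3

267.35


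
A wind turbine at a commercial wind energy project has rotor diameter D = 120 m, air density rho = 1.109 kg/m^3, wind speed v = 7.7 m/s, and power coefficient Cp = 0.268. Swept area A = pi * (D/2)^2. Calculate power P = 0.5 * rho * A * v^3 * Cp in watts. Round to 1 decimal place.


Step 1 -- Compute swept area:
  A = pi * (D/2)^2 = pi * (120/2)^2 = 11309.73 m^2
Step 2 -- Apply wind power equation:
  P = 0.5 * rho * A * v^3 * Cp
  v^3 = 7.7^3 = 456.533
  P = 0.5 * 1.109 * 11309.73 * 456.533 * 0.268
  P = 767292.4 W

767292.4


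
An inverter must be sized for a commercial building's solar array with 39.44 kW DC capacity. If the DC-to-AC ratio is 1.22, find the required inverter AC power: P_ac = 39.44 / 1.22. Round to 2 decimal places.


The inverter AC capacity is determined by the DC/AC ratio.
Given: P_dc = 39.44 kW, DC/AC ratio = 1.22
P_ac = P_dc / ratio = 39.44 / 1.22
P_ac = 32.33 kW

32.33


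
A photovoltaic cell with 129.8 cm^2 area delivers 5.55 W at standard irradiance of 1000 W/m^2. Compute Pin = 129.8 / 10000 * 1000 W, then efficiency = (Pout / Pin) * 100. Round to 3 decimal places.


First compute the input power:
  Pin = area_cm2 / 10000 * G = 129.8 / 10000 * 1000 = 12.98 W
Then compute efficiency:
  Efficiency = (Pout / Pin) * 100 = (5.55 / 12.98) * 100
  Efficiency = 42.758%

42.758


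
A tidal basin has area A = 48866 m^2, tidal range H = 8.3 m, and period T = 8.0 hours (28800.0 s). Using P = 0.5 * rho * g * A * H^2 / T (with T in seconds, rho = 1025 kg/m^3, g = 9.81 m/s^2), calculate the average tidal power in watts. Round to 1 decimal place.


Convert period to seconds: T = 8.0 * 3600 = 28800.0 s
H^2 = 8.3^2 = 68.89
P = 0.5 * rho * g * A * H^2 / T
P = 0.5 * 1025 * 9.81 * 48866 * 68.89 / 28800.0
P = 587669.8 W

587669.8


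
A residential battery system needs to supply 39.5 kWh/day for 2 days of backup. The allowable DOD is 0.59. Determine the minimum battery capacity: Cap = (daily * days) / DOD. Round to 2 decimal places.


Total energy needed = daily * days = 39.5 * 2 = 79.0 kWh
Account for depth of discharge:
  Cap = total_energy / DOD = 79.0 / 0.59
  Cap = 133.90 kWh

133.90


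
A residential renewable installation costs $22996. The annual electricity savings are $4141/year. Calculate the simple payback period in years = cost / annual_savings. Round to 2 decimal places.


Simple payback period = initial cost / annual savings
Payback = 22996 / 4141
Payback = 5.55 years

5.55


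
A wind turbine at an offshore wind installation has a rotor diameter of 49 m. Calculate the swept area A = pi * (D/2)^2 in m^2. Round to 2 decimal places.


Compute the rotor radius:
  r = D / 2 = 49 / 2 = 24.5 m
Calculate swept area:
  A = pi * r^2 = pi * 24.5^2
  A = 1885.74 m^2

1885.74


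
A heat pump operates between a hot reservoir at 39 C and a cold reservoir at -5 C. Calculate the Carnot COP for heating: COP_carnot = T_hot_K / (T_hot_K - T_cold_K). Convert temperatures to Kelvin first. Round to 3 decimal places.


Convert to Kelvin:
  T_hot = 39 + 273.15 = 312.15 K
  T_cold = -5 + 273.15 = 268.15 K
Apply Carnot COP formula:
  COP = T_hot_K / (T_hot_K - T_cold_K) = 312.15 / 44.0
  COP = 7.094

7.094


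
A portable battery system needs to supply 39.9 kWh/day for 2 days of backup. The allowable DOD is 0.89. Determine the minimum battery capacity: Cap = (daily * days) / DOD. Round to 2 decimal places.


Total energy needed = daily * days = 39.9 * 2 = 79.8 kWh
Account for depth of discharge:
  Cap = total_energy / DOD = 79.8 / 0.89
  Cap = 89.66 kWh

89.66


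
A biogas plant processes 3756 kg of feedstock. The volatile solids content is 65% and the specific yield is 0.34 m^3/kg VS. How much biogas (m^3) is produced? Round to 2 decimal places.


Compute volatile solids:
  VS = mass * VS_fraction = 3756 * 0.65 = 2441.4 kg
Calculate biogas volume:
  Biogas = VS * specific_yield = 2441.4 * 0.34
  Biogas = 830.08 m^3

830.08


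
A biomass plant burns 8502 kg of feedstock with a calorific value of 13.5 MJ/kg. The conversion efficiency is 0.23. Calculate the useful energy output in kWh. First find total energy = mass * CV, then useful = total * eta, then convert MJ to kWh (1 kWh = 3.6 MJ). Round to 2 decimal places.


Total energy = mass * CV = 8502 * 13.5 = 114777.0 MJ
Useful energy = total * eta = 114777.0 * 0.23 = 26398.71 MJ
Convert to kWh: 26398.71 / 3.6
Useful energy = 7332.98 kWh

7332.98


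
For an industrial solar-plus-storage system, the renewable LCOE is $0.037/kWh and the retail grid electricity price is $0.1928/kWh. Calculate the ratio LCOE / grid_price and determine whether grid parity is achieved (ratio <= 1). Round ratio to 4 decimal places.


Compare LCOE to grid price:
  LCOE = $0.037/kWh, Grid price = $0.1928/kWh
  Ratio = LCOE / grid_price = 0.037 / 0.1928 = 0.1919
  Grid parity achieved (ratio <= 1)? yes

0.1919


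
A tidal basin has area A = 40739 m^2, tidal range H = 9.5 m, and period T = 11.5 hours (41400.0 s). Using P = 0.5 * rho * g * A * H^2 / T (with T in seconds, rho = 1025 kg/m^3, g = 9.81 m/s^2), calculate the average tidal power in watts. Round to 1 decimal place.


Convert period to seconds: T = 11.5 * 3600 = 41400.0 s
H^2 = 9.5^2 = 90.25
P = 0.5 * rho * g * A * H^2 / T
P = 0.5 * 1025 * 9.81 * 40739 * 90.25 / 41400.0
P = 446498.6 W

446498.6


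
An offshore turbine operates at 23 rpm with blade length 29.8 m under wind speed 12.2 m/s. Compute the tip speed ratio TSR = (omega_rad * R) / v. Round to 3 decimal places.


Convert rotational speed to rad/s:
  omega = 23 * 2 * pi / 60 = 2.4086 rad/s
Compute tip speed:
  v_tip = omega * R = 2.4086 * 29.8 = 71.775 m/s
Tip speed ratio:
  TSR = v_tip / v_wind = 71.775 / 12.2 = 5.883

5.883


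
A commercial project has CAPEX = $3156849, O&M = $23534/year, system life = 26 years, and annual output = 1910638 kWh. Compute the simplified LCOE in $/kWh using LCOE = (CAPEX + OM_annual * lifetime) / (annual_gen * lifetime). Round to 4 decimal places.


Total cost = CAPEX + OM * lifetime = 3156849 + 23534 * 26 = 3156849 + 611884 = 3768733
Total generation = annual * lifetime = 1910638 * 26 = 49676588 kWh
LCOE = 3768733 / 49676588
LCOE = 0.0759 $/kWh

0.0759


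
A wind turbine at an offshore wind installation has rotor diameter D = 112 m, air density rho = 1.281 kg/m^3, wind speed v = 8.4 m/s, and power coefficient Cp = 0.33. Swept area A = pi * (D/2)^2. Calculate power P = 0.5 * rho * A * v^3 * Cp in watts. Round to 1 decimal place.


Step 1 -- Compute swept area:
  A = pi * (D/2)^2 = pi * (112/2)^2 = 9852.03 m^2
Step 2 -- Apply wind power equation:
  P = 0.5 * rho * A * v^3 * Cp
  v^3 = 8.4^3 = 592.704
  P = 0.5 * 1.281 * 9852.03 * 592.704 * 0.33
  P = 1234232.2 W

1234232.2


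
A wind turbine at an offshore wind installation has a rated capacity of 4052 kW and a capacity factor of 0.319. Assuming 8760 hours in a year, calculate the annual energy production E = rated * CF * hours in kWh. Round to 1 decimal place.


Annual energy = rated_kW * capacity_factor * hours_per_year
Given: P_rated = 4052 kW, CF = 0.319, hours = 8760
E = 4052 * 0.319 * 8760
E = 11323070.9 kWh

11323070.9


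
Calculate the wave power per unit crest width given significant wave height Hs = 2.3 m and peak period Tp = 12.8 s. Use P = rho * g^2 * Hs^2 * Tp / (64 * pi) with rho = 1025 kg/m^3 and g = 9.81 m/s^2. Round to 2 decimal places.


Apply wave power formula:
  g^2 = 9.81^2 = 96.2361
  Hs^2 = 2.3^2 = 5.29
  Numerator = rho * g^2 * Hs^2 * Tp = 1025 * 96.2361 * 5.29 * 12.8 = 6679247.27
  Denominator = 64 * pi = 201.0619
  P = 6679247.27 / 201.0619 = 33219.85 W/m

33219.85


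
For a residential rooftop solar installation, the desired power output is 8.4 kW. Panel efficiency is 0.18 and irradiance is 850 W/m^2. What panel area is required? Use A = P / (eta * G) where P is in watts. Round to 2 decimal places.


Convert target power to watts: P = 8.4 * 1000 = 8400.0 W
Compute denominator: eta * G = 0.18 * 850 = 153.0
Required area A = P / (eta * G) = 8400.0 / 153.0
A = 54.90 m^2

54.90


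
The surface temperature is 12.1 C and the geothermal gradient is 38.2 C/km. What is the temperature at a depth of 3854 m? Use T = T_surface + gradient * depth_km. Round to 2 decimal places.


Convert depth to km: 3854 / 1000 = 3.854 km
Temperature increase = gradient * depth_km = 38.2 * 3.854 = 147.22 C
Temperature at depth = T_surface + delta_T = 12.1 + 147.22
T = 159.32 C

159.32


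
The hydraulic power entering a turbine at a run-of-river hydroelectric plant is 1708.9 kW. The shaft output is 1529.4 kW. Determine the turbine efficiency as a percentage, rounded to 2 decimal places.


Turbine efficiency = (output power / input power) * 100
eta = (1529.4 / 1708.9) * 100
eta = 89.50%

89.50


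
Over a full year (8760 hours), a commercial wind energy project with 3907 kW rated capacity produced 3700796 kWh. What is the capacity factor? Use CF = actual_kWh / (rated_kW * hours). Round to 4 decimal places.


Capacity factor = actual output / maximum possible output
Maximum possible = rated * hours = 3907 * 8760 = 34225320 kWh
CF = 3700796 / 34225320
CF = 0.1081

0.1081


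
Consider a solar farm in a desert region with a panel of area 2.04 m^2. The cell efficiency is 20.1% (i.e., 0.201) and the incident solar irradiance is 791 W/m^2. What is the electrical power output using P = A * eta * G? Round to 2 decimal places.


Use the solar power formula P = A * eta * G.
Given: A = 2.04 m^2, eta = 0.201, G = 791 W/m^2
P = 2.04 * 0.201 * 791
P = 324.34 W

324.34


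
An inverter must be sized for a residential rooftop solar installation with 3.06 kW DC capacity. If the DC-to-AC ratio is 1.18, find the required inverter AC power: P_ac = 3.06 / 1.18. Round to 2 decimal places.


The inverter AC capacity is determined by the DC/AC ratio.
Given: P_dc = 3.06 kW, DC/AC ratio = 1.18
P_ac = P_dc / ratio = 3.06 / 1.18
P_ac = 2.59 kW

2.59


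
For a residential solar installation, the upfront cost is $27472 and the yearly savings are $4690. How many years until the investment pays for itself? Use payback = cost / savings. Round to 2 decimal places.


Simple payback period = initial cost / annual savings
Payback = 27472 / 4690
Payback = 5.86 years

5.86


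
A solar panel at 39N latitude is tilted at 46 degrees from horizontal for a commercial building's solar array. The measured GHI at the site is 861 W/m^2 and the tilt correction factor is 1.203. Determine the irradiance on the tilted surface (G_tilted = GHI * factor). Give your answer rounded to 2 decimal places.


Identify the given values:
  GHI = 861 W/m^2, tilt correction factor = 1.203
Apply the formula G_tilted = GHI * factor:
  G_tilted = 861 * 1.203
  G_tilted = 1035.78 W/m^2

1035.78


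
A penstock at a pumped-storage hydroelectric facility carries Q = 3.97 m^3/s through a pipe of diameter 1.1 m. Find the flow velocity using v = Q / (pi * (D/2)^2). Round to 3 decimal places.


Compute pipe cross-sectional area:
  A = pi * (D/2)^2 = pi * (1.1/2)^2 = 0.9503 m^2
Calculate velocity:
  v = Q / A = 3.97 / 0.9503
  v = 4.177 m/s

4.177


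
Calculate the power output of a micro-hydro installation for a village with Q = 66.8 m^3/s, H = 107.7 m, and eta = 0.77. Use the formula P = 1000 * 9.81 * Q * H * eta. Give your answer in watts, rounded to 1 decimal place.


Apply the hydropower formula P = rho * g * Q * H * eta
rho * g = 1000 * 9.81 = 9810.0
P = 9810.0 * 66.8 * 107.7 * 0.77
P = 54344037.1 W

54344037.1


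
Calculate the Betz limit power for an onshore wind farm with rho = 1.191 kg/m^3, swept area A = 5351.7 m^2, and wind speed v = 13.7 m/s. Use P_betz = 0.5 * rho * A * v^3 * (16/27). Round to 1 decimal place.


The Betz coefficient Cp_max = 16/27 = 0.5926
v^3 = 13.7^3 = 2571.353
P_betz = 0.5 * rho * A * v^3 * Cp_max
P_betz = 0.5 * 1.191 * 5351.7 * 2571.353 * 0.5926
P_betz = 4856142.8 W

4856142.8


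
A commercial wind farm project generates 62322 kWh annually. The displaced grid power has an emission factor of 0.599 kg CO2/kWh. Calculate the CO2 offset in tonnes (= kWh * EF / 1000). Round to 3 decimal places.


CO2 offset in kg = generation * emission_factor
CO2 offset = 62322 * 0.599 = 37330.88 kg
Convert to tonnes:
  CO2 offset = 37330.88 / 1000 = 37.331 tonnes

37.331


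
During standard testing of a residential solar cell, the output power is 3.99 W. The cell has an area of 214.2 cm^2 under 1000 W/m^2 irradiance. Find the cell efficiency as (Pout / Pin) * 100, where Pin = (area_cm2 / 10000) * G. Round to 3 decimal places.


First compute the input power:
  Pin = area_cm2 / 10000 * G = 214.2 / 10000 * 1000 = 21.42 W
Then compute efficiency:
  Efficiency = (Pout / Pin) * 100 = (3.99 / 21.42) * 100
  Efficiency = 18.627%

18.627


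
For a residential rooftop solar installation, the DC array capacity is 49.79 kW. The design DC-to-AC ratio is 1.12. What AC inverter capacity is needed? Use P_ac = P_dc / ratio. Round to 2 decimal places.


The inverter AC capacity is determined by the DC/AC ratio.
Given: P_dc = 49.79 kW, DC/AC ratio = 1.12
P_ac = P_dc / ratio = 49.79 / 1.12
P_ac = 44.46 kW

44.46


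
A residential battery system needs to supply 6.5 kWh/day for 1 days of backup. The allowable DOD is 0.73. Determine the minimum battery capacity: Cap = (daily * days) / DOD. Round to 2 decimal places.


Total energy needed = daily * days = 6.5 * 1 = 6.5 kWh
Account for depth of discharge:
  Cap = total_energy / DOD = 6.5 / 0.73
  Cap = 8.90 kWh

8.90


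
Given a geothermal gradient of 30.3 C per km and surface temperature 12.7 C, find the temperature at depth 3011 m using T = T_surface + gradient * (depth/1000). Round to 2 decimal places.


Convert depth to km: 3011 / 1000 = 3.011 km
Temperature increase = gradient * depth_km = 30.3 * 3.011 = 91.23 C
Temperature at depth = T_surface + delta_T = 12.7 + 91.23
T = 103.93 C

103.93


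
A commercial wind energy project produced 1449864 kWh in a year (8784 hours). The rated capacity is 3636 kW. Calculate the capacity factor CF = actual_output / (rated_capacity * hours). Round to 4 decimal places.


Capacity factor = actual output / maximum possible output
Maximum possible = rated * hours = 3636 * 8784 = 31938624 kWh
CF = 1449864 / 31938624
CF = 0.0454

0.0454


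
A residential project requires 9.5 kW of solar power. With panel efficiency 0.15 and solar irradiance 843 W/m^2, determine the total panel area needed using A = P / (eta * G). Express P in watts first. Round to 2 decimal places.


Convert target power to watts: P = 9.5 * 1000 = 9500.0 W
Compute denominator: eta * G = 0.15 * 843 = 126.45
Required area A = P / (eta * G) = 9500.0 / 126.45
A = 75.13 m^2

75.13


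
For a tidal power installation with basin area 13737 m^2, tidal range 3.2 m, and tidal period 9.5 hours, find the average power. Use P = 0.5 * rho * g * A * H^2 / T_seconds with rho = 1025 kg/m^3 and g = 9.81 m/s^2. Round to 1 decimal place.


Convert period to seconds: T = 9.5 * 3600 = 34200.0 s
H^2 = 3.2^2 = 10.24
P = 0.5 * rho * g * A * H^2 / T
P = 0.5 * 1025 * 9.81 * 13737 * 10.24 / 34200.0
P = 20679.0 W

20679.0


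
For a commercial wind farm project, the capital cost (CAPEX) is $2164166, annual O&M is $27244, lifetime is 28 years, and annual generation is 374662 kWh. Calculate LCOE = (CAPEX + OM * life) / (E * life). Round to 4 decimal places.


Total cost = CAPEX + OM * lifetime = 2164166 + 27244 * 28 = 2164166 + 762832 = 2926998
Total generation = annual * lifetime = 374662 * 28 = 10490536 kWh
LCOE = 2926998 / 10490536
LCOE = 0.2790 $/kWh

0.2790


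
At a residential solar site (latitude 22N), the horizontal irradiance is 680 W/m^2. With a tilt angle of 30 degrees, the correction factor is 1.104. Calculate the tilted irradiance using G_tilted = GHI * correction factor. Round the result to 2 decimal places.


Identify the given values:
  GHI = 680 W/m^2, tilt correction factor = 1.104
Apply the formula G_tilted = GHI * factor:
  G_tilted = 680 * 1.104
  G_tilted = 750.72 W/m^2

750.72


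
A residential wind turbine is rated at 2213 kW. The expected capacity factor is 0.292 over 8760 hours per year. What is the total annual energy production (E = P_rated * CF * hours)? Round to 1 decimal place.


Annual energy = rated_kW * capacity_factor * hours_per_year
Given: P_rated = 2213 kW, CF = 0.292, hours = 8760
E = 2213 * 0.292 * 8760
E = 5660677.0 kWh

5660677.0


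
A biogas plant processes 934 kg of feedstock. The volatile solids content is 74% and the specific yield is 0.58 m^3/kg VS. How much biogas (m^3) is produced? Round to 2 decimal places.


Compute volatile solids:
  VS = mass * VS_fraction = 934 * 0.74 = 691.16 kg
Calculate biogas volume:
  Biogas = VS * specific_yield = 691.16 * 0.58
  Biogas = 400.87 m^3

400.87


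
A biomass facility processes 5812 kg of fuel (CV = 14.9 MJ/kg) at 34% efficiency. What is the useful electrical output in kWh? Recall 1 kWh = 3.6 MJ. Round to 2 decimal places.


Total energy = mass * CV = 5812 * 14.9 = 86598.8 MJ
Useful energy = total * eta = 86598.8 * 0.34 = 29443.59 MJ
Convert to kWh: 29443.59 / 3.6
Useful energy = 8178.78 kWh

8178.78


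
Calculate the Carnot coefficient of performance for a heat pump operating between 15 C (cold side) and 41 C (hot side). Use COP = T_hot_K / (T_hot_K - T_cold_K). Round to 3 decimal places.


Convert to Kelvin:
  T_hot = 41 + 273.15 = 314.15 K
  T_cold = 15 + 273.15 = 288.15 K
Apply Carnot COP formula:
  COP = T_hot_K / (T_hot_K - T_cold_K) = 314.15 / 26.0
  COP = 12.083

12.083


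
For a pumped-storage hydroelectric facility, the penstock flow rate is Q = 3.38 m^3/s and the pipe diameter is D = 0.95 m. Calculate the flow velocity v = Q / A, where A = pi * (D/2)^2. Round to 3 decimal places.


Compute pipe cross-sectional area:
  A = pi * (D/2)^2 = pi * (0.95/2)^2 = 0.7088 m^2
Calculate velocity:
  v = Q / A = 3.38 / 0.7088
  v = 4.768 m/s

4.768


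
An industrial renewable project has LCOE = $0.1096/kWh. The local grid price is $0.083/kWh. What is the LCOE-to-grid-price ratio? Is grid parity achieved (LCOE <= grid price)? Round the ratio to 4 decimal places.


Compare LCOE to grid price:
  LCOE = $0.1096/kWh, Grid price = $0.083/kWh
  Ratio = LCOE / grid_price = 0.1096 / 0.083 = 1.3205
  Grid parity achieved (ratio <= 1)? no

1.3205


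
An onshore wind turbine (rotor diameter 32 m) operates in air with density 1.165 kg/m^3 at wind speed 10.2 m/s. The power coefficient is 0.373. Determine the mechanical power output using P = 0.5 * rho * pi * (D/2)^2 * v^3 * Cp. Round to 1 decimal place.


Step 1 -- Compute swept area:
  A = pi * (D/2)^2 = pi * (32/2)^2 = 804.25 m^2
Step 2 -- Apply wind power equation:
  P = 0.5 * rho * A * v^3 * Cp
  v^3 = 10.2^3 = 1061.208
  P = 0.5 * 1.165 * 804.25 * 1061.208 * 0.373
  P = 185436.5 W

185436.5


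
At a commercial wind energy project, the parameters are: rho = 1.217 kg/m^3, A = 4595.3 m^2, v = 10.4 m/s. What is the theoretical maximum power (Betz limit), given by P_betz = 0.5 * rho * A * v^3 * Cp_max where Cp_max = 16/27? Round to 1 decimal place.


The Betz coefficient Cp_max = 16/27 = 0.5926
v^3 = 10.4^3 = 1124.864
P_betz = 0.5 * rho * A * v^3 * Cp_max
P_betz = 0.5 * 1.217 * 4595.3 * 1124.864 * 0.5926
P_betz = 1863934.7 W

1863934.7


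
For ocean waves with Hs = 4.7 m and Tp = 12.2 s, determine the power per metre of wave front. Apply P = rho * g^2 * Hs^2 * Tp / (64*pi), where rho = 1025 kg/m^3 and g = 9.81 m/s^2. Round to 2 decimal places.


Apply wave power formula:
  g^2 = 9.81^2 = 96.2361
  Hs^2 = 4.7^2 = 22.09
  Numerator = rho * g^2 * Hs^2 * Tp = 1025 * 96.2361 * 22.09 * 12.2 = 26583822.39
  Denominator = 64 * pi = 201.0619
  P = 26583822.39 / 201.0619 = 132217.09 W/m

132217.09


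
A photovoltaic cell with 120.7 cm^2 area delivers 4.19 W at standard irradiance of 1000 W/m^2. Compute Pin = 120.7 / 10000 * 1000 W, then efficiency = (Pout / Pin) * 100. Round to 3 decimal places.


First compute the input power:
  Pin = area_cm2 / 10000 * G = 120.7 / 10000 * 1000 = 12.07 W
Then compute efficiency:
  Efficiency = (Pout / Pin) * 100 = (4.19 / 12.07) * 100
  Efficiency = 34.714%

34.714


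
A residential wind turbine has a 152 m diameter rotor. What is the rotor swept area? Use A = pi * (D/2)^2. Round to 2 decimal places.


Compute the rotor radius:
  r = D / 2 = 152 / 2 = 76.0 m
Calculate swept area:
  A = pi * r^2 = pi * 76.0^2
  A = 18145.84 m^2

18145.84


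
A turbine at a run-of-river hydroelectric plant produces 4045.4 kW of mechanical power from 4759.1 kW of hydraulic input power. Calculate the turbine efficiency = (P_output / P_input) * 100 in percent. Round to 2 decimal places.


Turbine efficiency = (output power / input power) * 100
eta = (4045.4 / 4759.1) * 100
eta = 85.00%

85.00


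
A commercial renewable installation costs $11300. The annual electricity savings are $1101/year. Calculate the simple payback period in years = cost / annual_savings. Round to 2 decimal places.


Simple payback period = initial cost / annual savings
Payback = 11300 / 1101
Payback = 10.26 years

10.26


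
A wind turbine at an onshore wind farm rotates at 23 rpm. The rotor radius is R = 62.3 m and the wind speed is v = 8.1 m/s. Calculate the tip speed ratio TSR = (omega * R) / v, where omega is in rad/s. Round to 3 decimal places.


Convert rotational speed to rad/s:
  omega = 23 * 2 * pi / 60 = 2.4086 rad/s
Compute tip speed:
  v_tip = omega * R = 2.4086 * 62.3 = 150.053 m/s
Tip speed ratio:
  TSR = v_tip / v_wind = 150.053 / 8.1 = 18.525

18.525


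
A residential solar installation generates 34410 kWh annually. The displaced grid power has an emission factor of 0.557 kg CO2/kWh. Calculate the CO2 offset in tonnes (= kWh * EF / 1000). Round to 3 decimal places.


CO2 offset in kg = generation * emission_factor
CO2 offset = 34410 * 0.557 = 19166.37 kg
Convert to tonnes:
  CO2 offset = 19166.37 / 1000 = 19.166 tonnes

19.166


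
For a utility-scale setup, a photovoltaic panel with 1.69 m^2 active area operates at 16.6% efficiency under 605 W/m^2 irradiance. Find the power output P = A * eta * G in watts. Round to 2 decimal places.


Use the solar power formula P = A * eta * G.
Given: A = 1.69 m^2, eta = 0.166, G = 605 W/m^2
P = 1.69 * 0.166 * 605
P = 169.73 W

169.73


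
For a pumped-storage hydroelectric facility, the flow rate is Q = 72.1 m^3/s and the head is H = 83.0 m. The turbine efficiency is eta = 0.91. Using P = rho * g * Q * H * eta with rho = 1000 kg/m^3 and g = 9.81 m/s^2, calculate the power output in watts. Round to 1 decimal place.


Apply the hydropower formula P = rho * g * Q * H * eta
rho * g = 1000 * 9.81 = 9810.0
P = 9810.0 * 72.1 * 83.0 * 0.91
P = 53422444.5 W

53422444.5


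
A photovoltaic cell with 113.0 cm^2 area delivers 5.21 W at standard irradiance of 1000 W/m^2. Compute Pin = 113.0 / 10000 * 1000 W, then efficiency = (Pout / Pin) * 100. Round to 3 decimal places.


First compute the input power:
  Pin = area_cm2 / 10000 * G = 113.0 / 10000 * 1000 = 11.3 W
Then compute efficiency:
  Efficiency = (Pout / Pin) * 100 = (5.21 / 11.3) * 100
  Efficiency = 46.106%

46.106


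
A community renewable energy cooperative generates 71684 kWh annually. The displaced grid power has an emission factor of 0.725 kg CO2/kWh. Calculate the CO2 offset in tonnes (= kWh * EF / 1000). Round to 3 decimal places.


CO2 offset in kg = generation * emission_factor
CO2 offset = 71684 * 0.725 = 51970.9 kg
Convert to tonnes:
  CO2 offset = 51970.9 / 1000 = 51.971 tonnes

51.971


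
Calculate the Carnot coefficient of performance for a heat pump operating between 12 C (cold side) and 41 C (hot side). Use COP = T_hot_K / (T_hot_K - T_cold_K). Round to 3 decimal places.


Convert to Kelvin:
  T_hot = 41 + 273.15 = 314.15 K
  T_cold = 12 + 273.15 = 285.15 K
Apply Carnot COP formula:
  COP = T_hot_K / (T_hot_K - T_cold_K) = 314.15 / 29.0
  COP = 10.833

10.833


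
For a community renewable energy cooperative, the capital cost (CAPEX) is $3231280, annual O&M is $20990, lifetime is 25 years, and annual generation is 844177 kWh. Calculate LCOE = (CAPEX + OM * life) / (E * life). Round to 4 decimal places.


Total cost = CAPEX + OM * lifetime = 3231280 + 20990 * 25 = 3231280 + 524750 = 3756030
Total generation = annual * lifetime = 844177 * 25 = 21104425 kWh
LCOE = 3756030 / 21104425
LCOE = 0.1780 $/kWh

0.1780


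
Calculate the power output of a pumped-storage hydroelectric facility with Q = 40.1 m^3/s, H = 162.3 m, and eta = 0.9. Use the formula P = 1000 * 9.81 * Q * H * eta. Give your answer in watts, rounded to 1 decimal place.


Apply the hydropower formula P = rho * g * Q * H * eta
rho * g = 1000 * 9.81 = 9810.0
P = 9810.0 * 40.1 * 162.3 * 0.9
P = 57461162.7 W

57461162.7


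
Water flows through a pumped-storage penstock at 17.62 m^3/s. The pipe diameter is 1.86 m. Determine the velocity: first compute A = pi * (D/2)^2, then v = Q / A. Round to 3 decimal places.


Compute pipe cross-sectional area:
  A = pi * (D/2)^2 = pi * (1.86/2)^2 = 2.7172 m^2
Calculate velocity:
  v = Q / A = 17.62 / 2.7172
  v = 6.485 m/s

6.485


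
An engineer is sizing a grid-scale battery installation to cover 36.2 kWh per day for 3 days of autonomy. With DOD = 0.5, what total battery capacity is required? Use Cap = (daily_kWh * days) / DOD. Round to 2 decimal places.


Total energy needed = daily * days = 36.2 * 3 = 108.6 kWh
Account for depth of discharge:
  Cap = total_energy / DOD = 108.6 / 0.5
  Cap = 217.20 kWh

217.20


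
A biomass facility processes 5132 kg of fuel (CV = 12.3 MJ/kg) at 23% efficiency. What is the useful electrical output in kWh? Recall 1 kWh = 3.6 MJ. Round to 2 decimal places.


Total energy = mass * CV = 5132 * 12.3 = 63123.6 MJ
Useful energy = total * eta = 63123.6 * 0.23 = 14518.43 MJ
Convert to kWh: 14518.43 / 3.6
Useful energy = 4032.90 kWh

4032.90


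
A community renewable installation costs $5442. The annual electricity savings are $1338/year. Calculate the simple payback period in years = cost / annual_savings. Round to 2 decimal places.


Simple payback period = initial cost / annual savings
Payback = 5442 / 1338
Payback = 4.07 years

4.07


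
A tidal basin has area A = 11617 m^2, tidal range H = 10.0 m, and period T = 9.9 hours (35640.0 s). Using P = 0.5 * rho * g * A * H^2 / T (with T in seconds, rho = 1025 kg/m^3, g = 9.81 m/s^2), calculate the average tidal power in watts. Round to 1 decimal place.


Convert period to seconds: T = 9.9 * 3600 = 35640.0 s
H^2 = 10.0^2 = 100.0
P = 0.5 * rho * g * A * H^2 / T
P = 0.5 * 1025 * 9.81 * 11617 * 100.0 / 35640.0
P = 163877.4 W

163877.4


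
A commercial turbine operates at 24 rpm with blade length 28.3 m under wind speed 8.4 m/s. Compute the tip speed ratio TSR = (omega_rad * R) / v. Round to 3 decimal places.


Convert rotational speed to rad/s:
  omega = 24 * 2 * pi / 60 = 2.5133 rad/s
Compute tip speed:
  v_tip = omega * R = 2.5133 * 28.3 = 71.126 m/s
Tip speed ratio:
  TSR = v_tip / v_wind = 71.126 / 8.4 = 8.467

8.467


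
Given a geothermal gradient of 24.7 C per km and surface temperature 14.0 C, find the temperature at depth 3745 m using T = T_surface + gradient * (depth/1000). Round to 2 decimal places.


Convert depth to km: 3745 / 1000 = 3.745 km
Temperature increase = gradient * depth_km = 24.7 * 3.745 = 92.5 C
Temperature at depth = T_surface + delta_T = 14.0 + 92.5
T = 106.50 C

106.50


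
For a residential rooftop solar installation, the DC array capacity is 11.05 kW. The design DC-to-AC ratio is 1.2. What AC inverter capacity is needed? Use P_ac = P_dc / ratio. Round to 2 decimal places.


The inverter AC capacity is determined by the DC/AC ratio.
Given: P_dc = 11.05 kW, DC/AC ratio = 1.2
P_ac = P_dc / ratio = 11.05 / 1.2
P_ac = 9.21 kW

9.21


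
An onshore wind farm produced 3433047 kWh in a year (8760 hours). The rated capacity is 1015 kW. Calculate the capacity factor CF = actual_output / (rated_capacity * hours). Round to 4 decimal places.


Capacity factor = actual output / maximum possible output
Maximum possible = rated * hours = 1015 * 8760 = 8891400 kWh
CF = 3433047 / 8891400
CF = 0.3861

0.3861


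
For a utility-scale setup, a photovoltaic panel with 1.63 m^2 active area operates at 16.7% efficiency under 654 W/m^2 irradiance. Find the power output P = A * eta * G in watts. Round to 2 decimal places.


Use the solar power formula P = A * eta * G.
Given: A = 1.63 m^2, eta = 0.167, G = 654 W/m^2
P = 1.63 * 0.167 * 654
P = 178.03 W

178.03


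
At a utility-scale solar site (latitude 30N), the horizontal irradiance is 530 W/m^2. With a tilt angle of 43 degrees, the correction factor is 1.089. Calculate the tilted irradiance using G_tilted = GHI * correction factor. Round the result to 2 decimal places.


Identify the given values:
  GHI = 530 W/m^2, tilt correction factor = 1.089
Apply the formula G_tilted = GHI * factor:
  G_tilted = 530 * 1.089
  G_tilted = 577.17 W/m^2

577.17


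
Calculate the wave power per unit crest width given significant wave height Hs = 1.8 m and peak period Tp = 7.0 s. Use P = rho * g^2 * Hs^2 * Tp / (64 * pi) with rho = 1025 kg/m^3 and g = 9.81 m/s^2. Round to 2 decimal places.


Apply wave power formula:
  g^2 = 9.81^2 = 96.2361
  Hs^2 = 1.8^2 = 3.24
  Numerator = rho * g^2 * Hs^2 * Tp = 1025 * 96.2361 * 3.24 * 7.0 = 2237200.62
  Denominator = 64 * pi = 201.0619
  P = 2237200.62 / 201.0619 = 11126.92 W/m

11126.92


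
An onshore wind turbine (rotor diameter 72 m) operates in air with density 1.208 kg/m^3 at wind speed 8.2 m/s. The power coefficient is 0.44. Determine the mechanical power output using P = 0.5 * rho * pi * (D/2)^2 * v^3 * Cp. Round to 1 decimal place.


Step 1 -- Compute swept area:
  A = pi * (D/2)^2 = pi * (72/2)^2 = 4071.5 m^2
Step 2 -- Apply wind power equation:
  P = 0.5 * rho * A * v^3 * Cp
  v^3 = 8.2^3 = 551.368
  P = 0.5 * 1.208 * 4071.5 * 551.368 * 0.44
  P = 596603.8 W

596603.8


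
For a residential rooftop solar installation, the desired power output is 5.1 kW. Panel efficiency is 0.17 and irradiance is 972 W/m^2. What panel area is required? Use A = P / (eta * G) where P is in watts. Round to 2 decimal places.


Convert target power to watts: P = 5.1 * 1000 = 5100.0 W
Compute denominator: eta * G = 0.17 * 972 = 165.24
Required area A = P / (eta * G) = 5100.0 / 165.24
A = 30.86 m^2

30.86


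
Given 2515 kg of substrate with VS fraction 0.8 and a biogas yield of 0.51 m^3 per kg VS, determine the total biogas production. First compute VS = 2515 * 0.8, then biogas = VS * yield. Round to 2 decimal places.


Compute volatile solids:
  VS = mass * VS_fraction = 2515 * 0.8 = 2012.0 kg
Calculate biogas volume:
  Biogas = VS * specific_yield = 2012.0 * 0.51
  Biogas = 1026.12 m^3

1026.12


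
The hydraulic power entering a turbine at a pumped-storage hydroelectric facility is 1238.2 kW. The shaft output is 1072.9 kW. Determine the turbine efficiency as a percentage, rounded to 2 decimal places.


Turbine efficiency = (output power / input power) * 100
eta = (1072.9 / 1238.2) * 100
eta = 86.65%

86.65


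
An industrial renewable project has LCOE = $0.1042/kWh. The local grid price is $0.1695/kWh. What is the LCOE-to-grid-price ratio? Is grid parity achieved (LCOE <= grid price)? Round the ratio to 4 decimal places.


Compare LCOE to grid price:
  LCOE = $0.1042/kWh, Grid price = $0.1695/kWh
  Ratio = LCOE / grid_price = 0.1042 / 0.1695 = 0.6147
  Grid parity achieved (ratio <= 1)? yes

0.6147


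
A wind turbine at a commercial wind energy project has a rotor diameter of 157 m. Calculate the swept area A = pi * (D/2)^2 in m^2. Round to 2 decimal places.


Compute the rotor radius:
  r = D / 2 = 157 / 2 = 78.5 m
Calculate swept area:
  A = pi * r^2 = pi * 78.5^2
  A = 19359.28 m^2

19359.28


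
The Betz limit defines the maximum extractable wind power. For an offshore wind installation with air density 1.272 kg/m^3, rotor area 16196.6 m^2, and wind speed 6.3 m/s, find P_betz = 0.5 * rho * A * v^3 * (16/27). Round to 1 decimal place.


The Betz coefficient Cp_max = 16/27 = 0.5926
v^3 = 6.3^3 = 250.047
P_betz = 0.5 * rho * A * v^3 * Cp_max
P_betz = 0.5 * 1.272 * 16196.6 * 250.047 * 0.5926
P_betz = 1526366.5 W

1526366.5


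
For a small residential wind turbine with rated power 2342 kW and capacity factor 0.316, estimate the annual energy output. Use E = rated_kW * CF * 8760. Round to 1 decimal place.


Annual energy = rated_kW * capacity_factor * hours_per_year
Given: P_rated = 2342 kW, CF = 0.316, hours = 8760
E = 2342 * 0.316 * 8760
E = 6483030.7 kWh

6483030.7


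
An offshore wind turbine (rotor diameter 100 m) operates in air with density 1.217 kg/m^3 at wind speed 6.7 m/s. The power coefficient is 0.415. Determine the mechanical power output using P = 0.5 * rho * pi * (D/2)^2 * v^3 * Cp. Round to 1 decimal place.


Step 1 -- Compute swept area:
  A = pi * (D/2)^2 = pi * (100/2)^2 = 7853.98 m^2
Step 2 -- Apply wind power equation:
  P = 0.5 * rho * A * v^3 * Cp
  v^3 = 6.7^3 = 300.763
  P = 0.5 * 1.217 * 7853.98 * 300.763 * 0.415
  P = 596517.2 W

596517.2


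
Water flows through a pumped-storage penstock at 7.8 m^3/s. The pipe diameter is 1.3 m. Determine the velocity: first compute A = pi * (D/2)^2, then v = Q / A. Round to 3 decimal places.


Compute pipe cross-sectional area:
  A = pi * (D/2)^2 = pi * (1.3/2)^2 = 1.3273 m^2
Calculate velocity:
  v = Q / A = 7.8 / 1.3273
  v = 5.876 m/s

5.876


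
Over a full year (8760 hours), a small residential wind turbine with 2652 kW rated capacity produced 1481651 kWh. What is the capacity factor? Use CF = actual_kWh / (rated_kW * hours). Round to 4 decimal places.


Capacity factor = actual output / maximum possible output
Maximum possible = rated * hours = 2652 * 8760 = 23231520 kWh
CF = 1481651 / 23231520
CF = 0.0638

0.0638


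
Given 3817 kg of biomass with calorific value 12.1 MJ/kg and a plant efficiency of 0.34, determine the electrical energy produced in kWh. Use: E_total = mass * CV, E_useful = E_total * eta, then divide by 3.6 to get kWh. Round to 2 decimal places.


Total energy = mass * CV = 3817 * 12.1 = 46185.7 MJ
Useful energy = total * eta = 46185.7 * 0.34 = 15703.14 MJ
Convert to kWh: 15703.14 / 3.6
Useful energy = 4361.98 kWh

4361.98


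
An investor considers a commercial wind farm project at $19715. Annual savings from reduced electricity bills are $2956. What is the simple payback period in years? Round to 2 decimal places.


Simple payback period = initial cost / annual savings
Payback = 19715 / 2956
Payback = 6.67 years

6.67


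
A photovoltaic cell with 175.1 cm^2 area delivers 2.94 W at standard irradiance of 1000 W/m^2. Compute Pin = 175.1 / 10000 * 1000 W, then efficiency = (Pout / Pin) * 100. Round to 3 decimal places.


First compute the input power:
  Pin = area_cm2 / 10000 * G = 175.1 / 10000 * 1000 = 17.51 W
Then compute efficiency:
  Efficiency = (Pout / Pin) * 100 = (2.94 / 17.51) * 100
  Efficiency = 16.790%

16.790


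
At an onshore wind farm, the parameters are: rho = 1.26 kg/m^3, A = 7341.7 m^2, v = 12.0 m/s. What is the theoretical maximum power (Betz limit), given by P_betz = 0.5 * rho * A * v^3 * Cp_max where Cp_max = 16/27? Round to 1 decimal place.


The Betz coefficient Cp_max = 16/27 = 0.5926
v^3 = 12.0^3 = 1728.0
P_betz = 0.5 * rho * A * v^3 * Cp_max
P_betz = 0.5 * 1.26 * 7341.7 * 1728.0 * 0.5926
P_betz = 4736277.5 W

4736277.5


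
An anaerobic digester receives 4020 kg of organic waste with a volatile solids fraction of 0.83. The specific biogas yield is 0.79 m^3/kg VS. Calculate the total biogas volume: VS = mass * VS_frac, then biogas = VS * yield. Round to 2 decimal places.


Compute volatile solids:
  VS = mass * VS_fraction = 4020 * 0.83 = 3336.6 kg
Calculate biogas volume:
  Biogas = VS * specific_yield = 3336.6 * 0.79
  Biogas = 2635.91 m^3

2635.91


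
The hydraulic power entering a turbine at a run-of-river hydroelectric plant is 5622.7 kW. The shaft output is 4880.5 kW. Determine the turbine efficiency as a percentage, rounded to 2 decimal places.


Turbine efficiency = (output power / input power) * 100
eta = (4880.5 / 5622.7) * 100
eta = 86.80%

86.80


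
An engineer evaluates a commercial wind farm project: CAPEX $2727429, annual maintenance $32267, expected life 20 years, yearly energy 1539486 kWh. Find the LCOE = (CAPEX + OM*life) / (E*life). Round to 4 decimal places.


Total cost = CAPEX + OM * lifetime = 2727429 + 32267 * 20 = 2727429 + 645340 = 3372769
Total generation = annual * lifetime = 1539486 * 20 = 30789720 kWh
LCOE = 3372769 / 30789720
LCOE = 0.1095 $/kWh

0.1095


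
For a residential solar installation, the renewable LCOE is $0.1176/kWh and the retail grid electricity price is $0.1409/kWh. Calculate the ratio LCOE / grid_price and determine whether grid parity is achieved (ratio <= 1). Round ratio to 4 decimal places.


Compare LCOE to grid price:
  LCOE = $0.1176/kWh, Grid price = $0.1409/kWh
  Ratio = LCOE / grid_price = 0.1176 / 0.1409 = 0.8346
  Grid parity achieved (ratio <= 1)? yes

0.8346


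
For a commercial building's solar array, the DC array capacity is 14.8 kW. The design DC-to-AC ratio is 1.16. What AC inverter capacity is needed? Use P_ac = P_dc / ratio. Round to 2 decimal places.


The inverter AC capacity is determined by the DC/AC ratio.
Given: P_dc = 14.8 kW, DC/AC ratio = 1.16
P_ac = P_dc / ratio = 14.8 / 1.16
P_ac = 12.76 kW

12.76


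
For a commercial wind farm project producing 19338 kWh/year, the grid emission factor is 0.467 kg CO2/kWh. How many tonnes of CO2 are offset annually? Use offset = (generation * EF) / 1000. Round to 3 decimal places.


CO2 offset in kg = generation * emission_factor
CO2 offset = 19338 * 0.467 = 9030.85 kg
Convert to tonnes:
  CO2 offset = 9030.85 / 1000 = 9.031 tonnes

9.031


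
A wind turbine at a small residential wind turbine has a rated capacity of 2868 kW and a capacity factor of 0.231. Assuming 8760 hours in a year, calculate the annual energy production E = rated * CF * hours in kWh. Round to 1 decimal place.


Annual energy = rated_kW * capacity_factor * hours_per_year
Given: P_rated = 2868 kW, CF = 0.231, hours = 8760
E = 2868 * 0.231 * 8760
E = 5803570.1 kWh

5803570.1


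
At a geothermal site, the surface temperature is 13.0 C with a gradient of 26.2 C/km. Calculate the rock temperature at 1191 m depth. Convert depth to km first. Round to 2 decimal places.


Convert depth to km: 1191 / 1000 = 1.191 km
Temperature increase = gradient * depth_km = 26.2 * 1.191 = 31.2 C
Temperature at depth = T_surface + delta_T = 13.0 + 31.2
T = 44.20 C

44.20


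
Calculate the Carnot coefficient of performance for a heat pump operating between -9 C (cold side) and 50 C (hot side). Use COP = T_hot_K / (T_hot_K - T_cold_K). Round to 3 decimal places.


Convert to Kelvin:
  T_hot = 50 + 273.15 = 323.15 K
  T_cold = -9 + 273.15 = 264.15 K
Apply Carnot COP formula:
  COP = T_hot_K / (T_hot_K - T_cold_K) = 323.15 / 59.0
  COP = 5.477

5.477


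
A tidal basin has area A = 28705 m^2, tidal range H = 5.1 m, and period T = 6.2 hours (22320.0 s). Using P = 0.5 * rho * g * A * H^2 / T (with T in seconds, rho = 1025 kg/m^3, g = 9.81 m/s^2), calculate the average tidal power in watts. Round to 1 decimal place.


Convert period to seconds: T = 6.2 * 3600 = 22320.0 s
H^2 = 5.1^2 = 26.01
P = 0.5 * rho * g * A * H^2 / T
P = 0.5 * 1025 * 9.81 * 28705 * 26.01 / 22320.0
P = 168177.0 W

168177.0


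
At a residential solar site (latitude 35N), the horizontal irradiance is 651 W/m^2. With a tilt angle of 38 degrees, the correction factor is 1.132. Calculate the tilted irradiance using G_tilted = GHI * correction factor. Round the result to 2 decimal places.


Identify the given values:
  GHI = 651 W/m^2, tilt correction factor = 1.132
Apply the formula G_tilted = GHI * factor:
  G_tilted = 651 * 1.132
  G_tilted = 736.93 W/m^2

736.93
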